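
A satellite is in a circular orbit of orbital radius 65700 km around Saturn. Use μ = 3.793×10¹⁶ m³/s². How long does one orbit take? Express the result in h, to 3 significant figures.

r = 65700 km = 6.570×10⁷ m.
Kepler's third law: T = 2π√(r³/μ) = 2π√((6.570×10⁷)³ / 3.793×10¹⁶).
r³/μ = 7.477×10⁶ s², so T = 2π × 2.734×10³ = 1.718×10⁴ s.
Converting: 1.718×10⁴ s ÷ 3600 = 4.772 h.

T ≈ 4.77 h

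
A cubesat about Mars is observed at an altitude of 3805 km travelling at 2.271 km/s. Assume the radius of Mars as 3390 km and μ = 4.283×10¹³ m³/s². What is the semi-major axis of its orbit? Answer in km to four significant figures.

a ≈ 6347 km

r = 3390 + 3805 = 7195.0 km = 7.195×10⁶ m.
Specific orbital energy ε = v²/2 − μ/r = (2271)²/2 − 4.283×10¹³/7.195×10⁶ = -3.374×10⁶ J/kg.
Since ε = −μ/(2a), a = −μ/(2ε) = 6.347×10⁶ m = 6347.0 km.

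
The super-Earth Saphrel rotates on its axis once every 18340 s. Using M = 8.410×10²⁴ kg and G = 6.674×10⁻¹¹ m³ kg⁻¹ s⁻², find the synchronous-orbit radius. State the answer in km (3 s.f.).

μ = GM = 6.674×10⁻¹¹ × 8.410×10²⁴ = 5.613×10¹⁴ m³/s².
A synchronous orbit has period T, so by Kepler's third law a = (μT²/4π²)^(1/3).
μT²/4π² = 5.613×10¹⁴ × (1.834×10⁴)² / 39.48 = 4.782×10²¹ m³.
a = 1.685×10⁷ m = 16848 km.

r_sync ≈ 16800 km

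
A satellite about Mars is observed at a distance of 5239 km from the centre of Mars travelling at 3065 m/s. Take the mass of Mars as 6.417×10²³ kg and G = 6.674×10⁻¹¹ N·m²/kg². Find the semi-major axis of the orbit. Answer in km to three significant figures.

a ≈ 6160 km

μ = GM = 6.674×10⁻¹¹ × 6.417×10²³ = 4.283×10¹³ m³/s².
r = 5.239×10⁶ m.
Specific orbital energy ε = v²/2 − μ/r = (3065)²/2 − 4.283×10¹³/5.239×10⁶ = -3.478×10⁶ J/kg.
Since ε = −μ/(2a), a = −μ/(2ε) = 6.158×10⁶ m = 6157.6 km.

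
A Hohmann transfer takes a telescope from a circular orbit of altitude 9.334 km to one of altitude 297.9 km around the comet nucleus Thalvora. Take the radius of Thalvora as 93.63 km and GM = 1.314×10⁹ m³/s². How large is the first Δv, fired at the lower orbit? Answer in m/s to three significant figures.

r₁ = 93.63 + 9.334 = 102.96 km = 1.0296×10⁵ m.
r₂ = 93.63 + 297.9 = 391.53 km = 3.9153×10⁵ m.
Transfer ellipse a_t = (r₁ + r₂)/2 = 2.472×10⁵ m.
At r₁: circular v_c1 = √(μ/r₁) = 113.0 m/s; transfer-periapsis v_p = √[μ(2/r₁ − 1/a_t)] = 142.2 m/s.
Δv₁ = v_p − v_c1 = 29.19 m/s.

Δv ≈ 29.2 m/s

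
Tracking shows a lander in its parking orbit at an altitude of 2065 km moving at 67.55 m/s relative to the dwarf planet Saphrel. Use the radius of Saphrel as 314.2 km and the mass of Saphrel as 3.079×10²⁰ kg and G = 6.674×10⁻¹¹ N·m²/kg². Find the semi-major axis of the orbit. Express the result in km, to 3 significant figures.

μ = GM = 6.674×10⁻¹¹ × 3.079×10²⁰ = 2.055×10¹⁰ m³/s².
r = 314.2 + 2065 = 2379.2 km = 2.379×10⁶ m.
Specific orbital energy ε = v²/2 − μ/r = (67.55)²/2 − 2.055×10¹⁰/2.379×10⁶ = -6.356×10³ J/kg.
Since ε = −μ/(2a), a = −μ/(2ε) = 1.617×10⁶ m = 1616.6 km.

a ≈ 1620 km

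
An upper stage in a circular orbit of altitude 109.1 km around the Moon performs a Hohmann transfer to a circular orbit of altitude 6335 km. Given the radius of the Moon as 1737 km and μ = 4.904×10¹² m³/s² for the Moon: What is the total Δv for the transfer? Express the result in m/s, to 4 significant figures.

Δv_total ≈ 753.4 m/s

r₁ = 1737 + 109.1 = 1846.1 km = 1.8461×10⁶ m.
r₂ = 1737 + 6335 = 8072.0 km = 8.0720×10⁶ m.
Transfer ellipse a_t = (r₁ + r₂)/2 = 4.959×10⁶ m.
At r₁: circular v_c1 = √(μ/r₁) = 1630 m/s; transfer-perilune v_p = √[μ(2/r₁ − 1/a_t)] = 2079 m/s.
Δv₁ = v_p − v_c1 = 449.6 m/s.
At r₂: circular v_c2 = √(μ/r₂) = 779.4 m/s; transfer-apolune v_a = √[μ(2/r₂ − 1/a_t)] = 475.6 m/s.
Δv₂ = v_c2 − v_a = 303.9 m/s.
Total Δv = Δv₁ + Δv₂ = 753.4 m/s.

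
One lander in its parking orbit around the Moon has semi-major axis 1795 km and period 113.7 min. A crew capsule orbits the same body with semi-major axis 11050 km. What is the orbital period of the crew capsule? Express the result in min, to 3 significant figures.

T₂ ≈ 1740 min

Kepler's third law: T² ∝ a³, so T₂ = T₁ (a₂/a₁)^(3/2).
a₂/a₁ = 6.156, (a₂/a₁)^(3/2) = 15.27.
T₂ = 113.7 × 15.27 = 1737 min.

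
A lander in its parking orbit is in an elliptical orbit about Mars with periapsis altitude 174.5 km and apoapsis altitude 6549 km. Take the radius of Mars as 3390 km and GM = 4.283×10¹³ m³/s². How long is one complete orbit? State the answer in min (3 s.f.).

r_p = 3390 + 174.5 = 3564.5 km = 3.5645×10⁶ m.
r_a = 3390 + 6549 = 9939.0 km = 9.9390×10⁶ m.
Semi-major axis a = (r_p + r_a)/2 = (3564.5 + 9939.0)/2 = 6751.8 km = 6.752×10⁶ m.
By Kepler's third law T = 2π√(a³/μ) = 2π × 2.681×10³ = 1.684×10⁴ s.
= 280.7 min.

T ≈ 281 min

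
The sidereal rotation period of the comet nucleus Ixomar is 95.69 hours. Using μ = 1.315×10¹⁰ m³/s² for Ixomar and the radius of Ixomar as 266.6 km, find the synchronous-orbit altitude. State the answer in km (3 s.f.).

h_sync ≈ 3140 km

T = 95.69 hours = 3.445×10⁵ s.
A synchronous orbit has period T, so by Kepler's third law a = (μT²/4π²)^(1/3).
μT²/4π² = 1.315×10¹⁰ × (3.445×10⁵)² / 39.48 = 3.953×10¹⁹ m³.
a = 3.406×10⁶ m = 3406.4 km.
Altitude h = a − R = 3406.4 − 266.6 = 3139.8 km.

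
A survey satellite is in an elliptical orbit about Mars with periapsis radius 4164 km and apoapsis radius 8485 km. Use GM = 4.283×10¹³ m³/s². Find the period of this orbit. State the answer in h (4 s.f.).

T ≈ 4.242 h

Semi-major axis a = (r_p + r_a)/2 = (4164.0 + 8485.0)/2 = 6324.5 km = 6.324×10⁶ m.
By Kepler's third law T = 2π√(a³/μ) = 2π × 2.430×10³ = 1.527×10⁴ s.
= 4.242 h.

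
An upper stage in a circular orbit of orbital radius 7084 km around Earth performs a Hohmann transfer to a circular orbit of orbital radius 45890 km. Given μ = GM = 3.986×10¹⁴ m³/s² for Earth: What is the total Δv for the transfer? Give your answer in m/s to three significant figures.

Δv_total ≈ 3800 m/s

r₁ = 7084 km = 7.084×10⁶ m.
r₂ = 45890 km = 4.589×10⁷ m.
Transfer ellipse a_t = (r₁ + r₂)/2 = 2.649×10⁷ m.
At r₁: circular v_c1 = √(μ/r₁) = 7501 m/s; transfer-perigee v_p = √[μ(2/r₁ − 1/a_t)] = 9874 m/s.
Δv₁ = v_p − v_c1 = 2372 m/s.
At r₂: circular v_c2 = √(μ/r₂) = 2947 m/s; transfer-apogee v_a = √[μ(2/r₂ − 1/a_t)] = 1524 m/s.
Δv₂ = v_c2 − v_a = 1423 m/s.
Total Δv = Δv₁ + Δv₂ = 3795 m/s.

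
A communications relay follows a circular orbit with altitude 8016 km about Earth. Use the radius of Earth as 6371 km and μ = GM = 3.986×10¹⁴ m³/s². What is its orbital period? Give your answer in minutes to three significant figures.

T ≈ 286 minutes

r = 6371 + 8016 = 14387 km = 1.4387×10⁷ m.
Kepler's third law: T = 2π√(r³/μ) = 2π√((1.439×10⁷)³ / 3.986×10¹⁴).
r³/μ = 7.471×10⁶ s², so T = 2π × 2.733×10³ = 1.717×10⁴ s.
Converting: 1.717×10⁴ s ÷ 60.00 = 286.2 minutes.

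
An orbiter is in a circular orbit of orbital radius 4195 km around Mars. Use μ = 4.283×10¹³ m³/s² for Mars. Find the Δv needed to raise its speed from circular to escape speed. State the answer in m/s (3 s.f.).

Δv ≈ 1320 m/s

r = 4195 km = 4.195×10⁶ m.
Circular speed v_c = √(μ/r) = 3195 m/s.
Escape speed v_esc = √(2μ/r) = √2 × v_c = 4519 m/s.
Δv = v_esc − v_c = 1324 m/s.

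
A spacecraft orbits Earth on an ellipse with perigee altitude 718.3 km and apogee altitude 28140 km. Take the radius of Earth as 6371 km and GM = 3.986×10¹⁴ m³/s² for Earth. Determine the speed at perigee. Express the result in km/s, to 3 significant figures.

r_p = 6371 + 718.3 = 7089.3 km = 7.0893×10⁶ m.
r_a = 6371 + 28140 = 34511 km = 3.4511×10⁷ m.
Semi-major axis a = (r_p + r_a)/2 = 20800 km = 2.080×10⁷ m.
Vis-viva: v² = μ(2/r − 1/a) = 3.986×10¹⁴ × (2.821×10⁻⁷ − 4.808×10⁻⁸) = 9.329×10⁷ m²/s².
v = 9659 m/s = 9.659 km/s.

v ≈ 9.66 km/s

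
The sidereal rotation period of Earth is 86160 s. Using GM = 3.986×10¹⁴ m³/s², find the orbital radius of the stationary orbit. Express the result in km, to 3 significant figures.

A synchronous orbit has period T, so by Kepler's third law a = (μT²/4π²)^(1/3).
μT²/4π² = 3.986×10¹⁴ × (8.616×10⁴)² / 39.48 = 7.495×10²² m³.
a = 4.216×10⁷ m = 42163 km.

r_sync ≈ 42200 km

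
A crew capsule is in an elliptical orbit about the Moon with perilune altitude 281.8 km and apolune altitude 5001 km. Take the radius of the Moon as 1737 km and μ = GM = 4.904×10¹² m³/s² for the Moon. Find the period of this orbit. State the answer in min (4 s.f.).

T ≈ 433.2 min

r_p = 1737 + 281.8 = 2018.8 km = 2.0188×10⁶ m.
r_a = 1737 + 5001 = 6738.0 km = 6.7380×10⁶ m.
Semi-major axis a = (r_p + r_a)/2 = (2018.8 + 6738.0)/2 = 4378.4 km = 4.378×10⁶ m.
By Kepler's third law T = 2π√(a³/μ) = 2π × 4.137×10³ = 2.599×10⁴ s.
= 433.2 min.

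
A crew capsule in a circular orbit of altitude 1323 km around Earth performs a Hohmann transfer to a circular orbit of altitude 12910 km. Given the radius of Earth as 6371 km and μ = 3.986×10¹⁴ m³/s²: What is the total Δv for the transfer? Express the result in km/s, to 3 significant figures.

r₁ = 6371 + 1323 = 7694.0 km = 7.6940×10⁶ m.
r₂ = 6371 + 12910 = 19281 km = 1.9281×10⁷ m.
Transfer ellipse a_t = (r₁ + r₂)/2 = 1.349×10⁷ m.
At r₁: circular v_c1 = √(μ/r₁) = 7198 m/s; transfer-perigee v_p = √[μ(2/r₁ − 1/a_t)] = 8606 m/s.
Δv₁ = v_p − v_c1 = 1408 m/s.
At r₂: circular v_c2 = √(μ/r₂) = 4547 m/s; transfer-apogee v_a = √[μ(2/r₂ − 1/a_t)] = 3434 m/s.
Δv₂ = v_c2 − v_a = 1113 m/s.
Total Δv = Δv₁ + Δv₂ = 2521 m/s = 2.521 km/s.

Δv_total ≈ 2.52 km/s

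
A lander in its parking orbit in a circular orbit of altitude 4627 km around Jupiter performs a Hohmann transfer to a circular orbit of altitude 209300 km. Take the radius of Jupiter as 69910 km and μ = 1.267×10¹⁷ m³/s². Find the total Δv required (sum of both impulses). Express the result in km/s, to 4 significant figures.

r₁ = 69910 + 4627 = 74537 km = 7.4537×10⁷ m.
r₂ = 69910 + 209300 = 279210 km = 2.7921×10⁸ m.
Transfer ellipse a_t = (r₁ + r₂)/2 = 1.769×10⁸ m.
At r₁: circular v_c1 = √(μ/r₁) = 41230 m/s; transfer-perijove v_p = √[μ(2/r₁ − 1/a_t)] = 51800 m/s.
Δv₁ = v_p − v_c1 = 10570 m/s.
At r₂: circular v_c2 = √(μ/r₂) = 21300 m/s; transfer-apojove v_a = √[μ(2/r₂ − 1/a_t)] = 13830 m/s.
Δv₂ = v_c2 − v_a = 7474 m/s.
Total Δv = Δv₁ + Δv₂ = 18050 m/s = 18.05 km/s.

Δv_total ≈ 18.05 km/s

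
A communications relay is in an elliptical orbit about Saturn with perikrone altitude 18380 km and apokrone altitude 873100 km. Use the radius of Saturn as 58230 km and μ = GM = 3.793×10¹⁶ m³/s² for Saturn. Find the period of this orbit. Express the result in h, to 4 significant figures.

T ≈ 101.4 h

r_p = 58230 + 18380 = 76610 km = 7.6610×10⁷ m.
r_a = 58230 + 873100 = 931330 km = 9.3133×10⁸ m.
Semi-major axis a = (r_p + r_a)/2 = (76610 + 9.3133×10⁵)/2 = 5.0397×10⁵ km = 5.040×10⁸ m.
By Kepler's third law T = 2π√(a³/μ) = 2π × 5.809×10⁴ = 3.650×10⁵ s.
= 101.4 h.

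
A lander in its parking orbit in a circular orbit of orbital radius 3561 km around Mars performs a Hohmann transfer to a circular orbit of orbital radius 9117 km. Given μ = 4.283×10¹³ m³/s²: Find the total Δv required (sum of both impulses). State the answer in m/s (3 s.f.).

Δv_total ≈ 1230 m/s

r₁ = 3561 km = 3.561×10⁶ m.
r₂ = 9117 km = 9.117×10⁶ m.
Transfer ellipse a_t = (r₁ + r₂)/2 = 6.339×10⁶ m.
At r₁: circular v_c1 = √(μ/r₁) = 3468 m/s; transfer-periapsis v_p = √[μ(2/r₁ − 1/a_t)] = 4159 m/s.
Δv₁ = v_p − v_c1 = 691.1 m/s.
At r₂: circular v_c2 = √(μ/r₂) = 2167 m/s; transfer-apoapsis v_a = √[μ(2/r₂ − 1/a_t)] = 1625 m/s.
Δv₂ = v_c2 − v_a = 542.9 m/s.
Total Δv = Δv₁ + Δv₂ = 1234 m/s.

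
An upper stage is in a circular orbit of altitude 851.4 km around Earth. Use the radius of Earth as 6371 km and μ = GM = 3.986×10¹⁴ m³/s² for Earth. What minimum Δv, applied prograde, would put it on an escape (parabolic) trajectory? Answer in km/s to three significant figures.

Δv ≈ 3.08 km/s

r = 6371 + 851.4 = 7222.4 km = 7.2224×10⁶ m.
Circular speed v_c = √(μ/r) = 7429 m/s.
Escape speed v_esc = √(2μ/r) = √2 × v_c = 10510 m/s.
Δv = v_esc − v_c = 3077 m/s = 3.077 km/s.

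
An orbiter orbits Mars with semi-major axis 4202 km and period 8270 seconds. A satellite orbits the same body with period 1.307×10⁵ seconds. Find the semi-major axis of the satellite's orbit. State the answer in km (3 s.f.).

a₂ ≈ 26500 km

Kepler's third law: a³ ∝ T², so a₂ = a₁ (T₂/T₁)^(2/3).
T₂/T₁ = 15.80, (T₂/T₁)^(2/3) = 6.298.
a₂ = 4202 × 6.298 = 26460 km.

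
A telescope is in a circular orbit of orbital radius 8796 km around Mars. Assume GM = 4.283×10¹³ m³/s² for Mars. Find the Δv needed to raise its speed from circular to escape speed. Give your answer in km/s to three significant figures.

r = 8796 km = 8.796×10⁶ m.
Circular speed v_c = √(μ/r) = 2207 m/s.
Escape speed v_esc = √(2μ/r) = √2 × v_c = 3121 m/s.
Δv = v_esc − v_c = 914.0 m/s = 0.914 km/s.

Δv ≈ 0.914 km/s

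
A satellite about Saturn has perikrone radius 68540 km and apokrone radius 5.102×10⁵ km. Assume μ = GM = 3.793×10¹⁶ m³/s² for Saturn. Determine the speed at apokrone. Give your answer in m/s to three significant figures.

Semi-major axis a = (r_p + r_a)/2 = 2.8937×10⁵ km = 2.894×10⁸ m.
Vis-viva: v² = μ(2/r − 1/a) = 3.793×10¹⁶ × (3.920×10⁻⁹ − 3.456×10⁻⁹) = 1.761×10⁷ m²/s².
v = 4196 m/s.

v ≈ 4200 m/s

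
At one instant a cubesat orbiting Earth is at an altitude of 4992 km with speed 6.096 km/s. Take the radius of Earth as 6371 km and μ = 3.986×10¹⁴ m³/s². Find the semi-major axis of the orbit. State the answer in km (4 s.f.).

r = 6371 + 4992 = 11363 km = 1.136×10⁷ m.
Vis-viva rearranged: 1/a = 2/r − v²/μ = 1.760×10⁻⁷ − 9.323×10⁻⁸ = 8.278×10⁻⁸ m⁻¹.
a = 1.208×10⁷ m = 12080 km.

a ≈ 12080 km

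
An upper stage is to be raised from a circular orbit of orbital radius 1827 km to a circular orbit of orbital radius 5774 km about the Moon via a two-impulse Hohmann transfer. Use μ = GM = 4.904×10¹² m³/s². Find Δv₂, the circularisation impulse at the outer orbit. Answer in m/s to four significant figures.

r₁ = 1827 km = 1.827×10⁶ m.
r₂ = 5774 km = 5.774×10⁶ m.
Transfer ellipse a_t = (r₁ + r₂)/2 = 3.800×10⁶ m.
At r₁: circular v_c1 = √(μ/r₁) = 1638 m/s; transfer-perilune v_p = √[μ(2/r₁ − 1/a_t)] = 2019 m/s.
At r₂: circular v_c2 = √(μ/r₂) = 921.6 m/s; transfer-apolune v_a = √[μ(2/r₂ − 1/a_t)] = 639.0 m/s.
Δv₂ = v_c2 − v_a = 282.6 m/s.

Δv ≈ 282.6 m/s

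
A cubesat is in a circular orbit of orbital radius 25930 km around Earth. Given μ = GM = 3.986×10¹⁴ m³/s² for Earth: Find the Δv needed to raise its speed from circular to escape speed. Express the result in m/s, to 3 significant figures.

r = 25930 km = 2.593×10⁷ m.
Circular speed v_c = √(μ/r) = 3921 m/s.
Escape speed v_esc = √(2μ/r) = √2 × v_c = 5545 m/s.
Δv = v_esc − v_c = 1624 m/s.

Δv ≈ 1620 m/s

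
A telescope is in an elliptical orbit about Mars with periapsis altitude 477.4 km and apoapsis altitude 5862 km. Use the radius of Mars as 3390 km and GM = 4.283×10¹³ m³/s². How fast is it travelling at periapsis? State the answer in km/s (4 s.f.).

r_p = 3390 + 477.4 = 3867.4 km = 3.8674×10⁶ m.
r_a = 3390 + 5862 = 9252.0 km = 9.2520×10⁶ m.
Semi-major axis a = (r_p + r_a)/2 = 6559.7 km = 6.560×10⁶ m.
Vis-viva: v² = μ(2/r − 1/a) = 4.283×10¹³ × (5.171×10⁻⁷ − 1.524×10⁻⁷) = 1.562×10⁷ m²/s².
v = 3952 m/s = 3.952 km/s.

v ≈ 3.952 km/s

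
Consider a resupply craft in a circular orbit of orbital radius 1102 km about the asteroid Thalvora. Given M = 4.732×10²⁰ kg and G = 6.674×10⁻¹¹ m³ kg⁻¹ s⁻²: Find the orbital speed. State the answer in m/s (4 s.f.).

v ≈ 169.3 m/s

μ = GM = 6.674×10⁻¹¹ × 4.732×10²⁰ = 3.158×10¹⁰ m³/s².
r = 1102 km = 1.102×10⁶ m.
For a circular orbit v = √(μ/r) = √(3.158×10¹⁰ / 1.102×10⁶) = √(2.866×10⁴) = 169.3 m/s.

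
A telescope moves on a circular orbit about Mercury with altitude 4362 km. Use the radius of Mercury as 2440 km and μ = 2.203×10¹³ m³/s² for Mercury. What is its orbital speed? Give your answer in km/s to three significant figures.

r = 2440 + 4362 = 6802.0 km = 6.8020×10⁶ m.
For a circular orbit v = √(μ/r) = √(2.203×10¹³ / 6.802×10⁶) = √(3.239×10⁶) = 1800 m/s.
That is 1.800 km/s.

v ≈ 1.80 km/s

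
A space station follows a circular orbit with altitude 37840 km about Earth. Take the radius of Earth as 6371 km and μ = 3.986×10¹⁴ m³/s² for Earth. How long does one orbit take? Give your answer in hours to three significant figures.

T ≈ 25.7 hours

r = 6371 + 37840 = 44211 km = 4.4211×10⁷ m.
Kepler's third law: T = 2π√(r³/μ) = 2π√((4.421×10⁷)³ / 3.986×10¹⁴).
r³/μ = 2.168×10⁸ s², so T = 2π × 1.472×10⁴ = 9.251×10⁴ s.
Converting: 9.251×10⁴ s ÷ 3600 = 25.70 hours.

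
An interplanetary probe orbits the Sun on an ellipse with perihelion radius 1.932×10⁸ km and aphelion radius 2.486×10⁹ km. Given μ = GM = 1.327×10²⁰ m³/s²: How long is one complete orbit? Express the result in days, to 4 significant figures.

T ≈ 9788 days

Semi-major axis a = (r_p + r_a)/2 = (1.9320×10⁸ + 2.4860×10⁹)/2 = 1.3396×10⁹ km = 1.340×10¹² m.
By Kepler's third law T = 2π√(a³/μ) = 2π × 1.346×10⁸ = 8.457×10⁸ s.
= 9788 days.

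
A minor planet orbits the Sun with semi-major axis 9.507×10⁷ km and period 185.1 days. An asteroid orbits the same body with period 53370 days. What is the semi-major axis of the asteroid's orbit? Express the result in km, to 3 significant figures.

Kepler's third law: a³ ∝ T², so a₂ = a₁ (T₂/T₁)^(2/3).
T₂/T₁ = 288.3, (T₂/T₁)^(2/3) = 43.64.
a₂ = 9.507×10⁷ × 43.64 = 4.149×10⁹ km.

a₂ ≈ 4.15×10⁹ km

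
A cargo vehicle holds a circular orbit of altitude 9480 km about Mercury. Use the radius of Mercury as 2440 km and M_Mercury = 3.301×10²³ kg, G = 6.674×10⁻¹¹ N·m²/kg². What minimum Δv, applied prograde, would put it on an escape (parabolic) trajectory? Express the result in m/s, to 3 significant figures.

μ = GM = 6.674×10⁻¹¹ × 3.301×10²³ = 2.203×10¹³ m³/s².
r = 2440 + 9480 = 11920 km = 1.1920×10⁷ m.
Circular speed v_c = √(μ/r) = 1359 m/s.
Escape speed v_esc = √(2μ/r) = √2 × v_c = 1923 m/s.
Δv = v_esc − v_c = 563.1 m/s.

Δv ≈ 563 m/s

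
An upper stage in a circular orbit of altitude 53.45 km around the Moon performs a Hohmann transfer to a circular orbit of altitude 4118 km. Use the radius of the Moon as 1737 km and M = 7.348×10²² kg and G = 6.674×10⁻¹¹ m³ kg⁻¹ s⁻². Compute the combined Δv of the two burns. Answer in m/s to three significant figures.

Δv_total ≈ 682 m/s

μ = GM = 6.674×10⁻¹¹ × 7.348×10²² = 4.904×10¹² m³/s².
r₁ = 1737 + 53.45 = 1790.5 km = 1.7904×10⁶ m.
r₂ = 1737 + 4118 = 5855.0 km = 5.8550×10⁶ m.
Transfer ellipse a_t = (r₁ + r₂)/2 = 3.823×10⁶ m.
At r₁: circular v_c1 = √(μ/r₁) = 1655 m/s; transfer-perilune v_p = √[μ(2/r₁ − 1/a_t)] = 2048 m/s.
Δv₁ = v_p − v_c1 = 393.2 m/s.
At r₂: circular v_c2 = √(μ/r₂) = 915.2 m/s; transfer-apolune v_a = √[μ(2/r₂ − 1/a_t)] = 626.3 m/s.
Δv₂ = v_c2 − v_a = 288.9 m/s.
Total Δv = Δv₁ + Δv₂ = 682.1 m/s.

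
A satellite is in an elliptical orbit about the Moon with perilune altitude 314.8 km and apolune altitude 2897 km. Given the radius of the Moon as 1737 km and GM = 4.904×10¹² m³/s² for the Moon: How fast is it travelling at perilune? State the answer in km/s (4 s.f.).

v ≈ 1.820 km/s

r_p = 1737 + 314.8 = 2051.8 km = 2.0518×10⁶ m.
r_a = 1737 + 2897 = 4634.0 km = 4.6340×10⁶ m.
Semi-major axis a = (r_p + r_a)/2 = 3342.9 km = 3.343×10⁶ m.
Vis-viva: v² = μ(2/r − 1/a) = 4.904×10¹² × (9.748×10⁻⁷ − 2.991×10⁻⁷) = 3.313×10⁶ m²/s².
v = 1820 m/s = 1.820 km/s.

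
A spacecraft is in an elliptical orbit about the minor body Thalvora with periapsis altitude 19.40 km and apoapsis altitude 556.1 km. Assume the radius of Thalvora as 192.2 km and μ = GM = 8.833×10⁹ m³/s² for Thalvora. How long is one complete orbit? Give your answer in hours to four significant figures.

r_p = 192.2 + 19.40 = 211.60 km = 2.1160×10⁵ m.
r_a = 192.2 + 556.1 = 748.30 km = 7.4830×10⁵ m.
Semi-major axis a = (r_p + r_a)/2 = (211.60 + 748.30)/2 = 479.95 km = 4.800×10⁵ m.
By Kepler's third law T = 2π√(a³/μ) = 2π × 3.538×10³ = 2.223×10⁴ s.
= 6.175 hours.

T ≈ 6.175 hours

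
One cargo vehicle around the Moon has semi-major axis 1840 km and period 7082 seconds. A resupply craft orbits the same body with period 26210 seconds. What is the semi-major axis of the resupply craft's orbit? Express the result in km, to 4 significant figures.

a₂ ≈ 4402 km

Kepler's third law: a³ ∝ T², so a₂ = a₁ (T₂/T₁)^(2/3).
T₂/T₁ = 3.701, (T₂/T₁)^(2/3) = 2.393.
a₂ = 1840 × 2.393 = 4402 km.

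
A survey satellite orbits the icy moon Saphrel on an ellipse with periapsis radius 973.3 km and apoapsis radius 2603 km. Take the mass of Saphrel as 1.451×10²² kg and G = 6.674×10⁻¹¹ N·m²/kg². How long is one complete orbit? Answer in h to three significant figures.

μ = GM = 6.674×10⁻¹¹ × 1.451×10²² = 9.684×10¹¹ m³/s².
Semi-major axis a = (r_p + r_a)/2 = (973.30 + 2603.0)/2 = 1788.2 km = 1.788×10⁶ m.
By Kepler's third law T = 2π√(a³/μ) = 2π × 2.430×10³ = 1.527×10⁴ s.
= 4.241 h.

T ≈ 4.24 h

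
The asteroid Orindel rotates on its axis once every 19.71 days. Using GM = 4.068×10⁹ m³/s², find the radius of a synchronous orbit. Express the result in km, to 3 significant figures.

r_sync ≈ 6690 km

T = 19.71 days = 1.703×10⁶ s.
A synchronous orbit has period T, so by Kepler's third law a = (μT²/4π²)^(1/3).
μT²/4π² = 4.068×10⁹ × (1.703×10⁶)² / 39.48 = 2.988×10²⁰ m³.
a = 6.686×10⁶ m = 6685.6 km.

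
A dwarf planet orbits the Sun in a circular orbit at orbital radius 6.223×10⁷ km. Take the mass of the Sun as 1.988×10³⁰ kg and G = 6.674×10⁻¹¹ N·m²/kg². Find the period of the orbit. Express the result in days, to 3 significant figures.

T ≈ 98.0 days

μ = GM = 6.674×10⁻¹¹ × 1.988×10³⁰ = 1.327×10²⁰ m³/s².
r = 6.223×10⁷ km = 6.223×10¹⁰ m.
Kepler's third law: T = 2π√(r³/μ) = 2π√((6.223×10¹⁰)³ / 1.327×10²⁰).
r³/μ = 1.816×10¹² s², so T = 2π × 1.348×10⁶ = 8.468×10⁶ s.
Converting: 8.468×10⁶ s ÷ 86400 = 98.01 days.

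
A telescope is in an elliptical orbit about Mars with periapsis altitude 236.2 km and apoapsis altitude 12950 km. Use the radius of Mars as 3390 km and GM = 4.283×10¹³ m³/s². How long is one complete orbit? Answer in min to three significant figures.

r_p = 3390 + 236.2 = 3626.2 km = 3.6262×10⁶ m.
r_a = 3390 + 12950 = 16340 km = 1.6340×10⁷ m.
Semi-major axis a = (r_p + r_a)/2 = (3626.2 + 16340)/2 = 9983.1 km = 9.983×10⁶ m.
By Kepler's third law T = 2π√(a³/μ) = 2π × 4.820×10³ = 3.028×10⁴ s.
= 504.7 min.

T ≈ 505 min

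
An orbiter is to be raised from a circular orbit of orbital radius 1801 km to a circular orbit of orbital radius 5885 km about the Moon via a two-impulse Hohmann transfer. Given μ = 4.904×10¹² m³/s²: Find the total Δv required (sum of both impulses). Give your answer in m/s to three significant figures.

Δv_total ≈ 680 m/s

r₁ = 1801 km = 1.801×10⁶ m.
r₂ = 5885 km = 5.885×10⁶ m.
Transfer ellipse a_t = (r₁ + r₂)/2 = 3.843×10⁶ m.
At r₁: circular v_c1 = √(μ/r₁) = 1650 m/s; transfer-perilune v_p = √[μ(2/r₁ − 1/a_t)] = 2042 m/s.
Δv₁ = v_p − v_c1 = 391.9 m/s.
At r₂: circular v_c2 = √(μ/r₂) = 912.9 m/s; transfer-apolune v_a = √[μ(2/r₂ − 1/a_t)] = 624.9 m/s.
Δv₂ = v_c2 − v_a = 287.9 m/s.
Total Δv = Δv₁ + Δv₂ = 679.8 m/s.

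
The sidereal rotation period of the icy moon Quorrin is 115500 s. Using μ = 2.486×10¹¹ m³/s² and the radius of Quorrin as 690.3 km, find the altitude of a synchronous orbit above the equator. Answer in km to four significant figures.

A synchronous orbit has period T, so by Kepler's third law a = (μT²/4π²)^(1/3).
μT²/4π² = 2.486×10¹¹ × (1.155×10⁵)² / 39.48 = 8.401×10¹⁹ m³.
a = 4.380×10⁶ m = 4379.6 km.
Altitude h = a − R = 4379.6 − 690.3 = 3689.3 km.

h_sync ≈ 3689 km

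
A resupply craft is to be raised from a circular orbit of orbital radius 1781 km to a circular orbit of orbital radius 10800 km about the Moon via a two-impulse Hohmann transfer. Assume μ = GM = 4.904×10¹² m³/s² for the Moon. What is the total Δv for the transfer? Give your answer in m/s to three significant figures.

r₁ = 1781 km = 1.781×10⁶ m.
r₂ = 10800 km = 1.080×10⁷ m.
Transfer ellipse a_t = (r₁ + r₂)/2 = 6.290×10⁶ m.
At r₁: circular v_c1 = √(μ/r₁) = 1659 m/s; transfer-perilune v_p = √[μ(2/r₁ − 1/a_t)] = 2174 m/s.
Δv₁ = v_p − v_c1 = 514.9 m/s.
At r₂: circular v_c2 = √(μ/r₂) = 673.9 m/s; transfer-apolune v_a = √[μ(2/r₂ − 1/a_t)] = 358.6 m/s.
Δv₂ = v_c2 − v_a = 315.3 m/s.
Total Δv = Δv₁ + Δv₂ = 830.2 m/s.

Δv_total ≈ 830 m/s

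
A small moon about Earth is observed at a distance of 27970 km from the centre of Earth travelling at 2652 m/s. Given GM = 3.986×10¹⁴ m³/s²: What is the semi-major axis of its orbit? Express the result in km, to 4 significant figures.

a ≈ 18570 km

r = 2.797×10⁷ m.
Specific orbital energy ε = v²/2 − μ/r = (2652)²/2 − 3.986×10¹⁴/2.797×10⁷ = -1.073×10⁷ J/kg.
Since ε = −μ/(2a), a = −μ/(2ε) = 1.857×10⁷ m = 18566 km.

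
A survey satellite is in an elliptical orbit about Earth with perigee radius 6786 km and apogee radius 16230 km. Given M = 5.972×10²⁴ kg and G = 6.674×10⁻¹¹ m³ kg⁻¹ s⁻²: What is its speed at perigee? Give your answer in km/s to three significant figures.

v ≈ 9.10 km/s

μ = GM = 6.674×10⁻¹¹ × 5.972×10²⁴ = 3.986×10¹⁴ m³/s².
Semi-major axis a = (r_p + r_a)/2 = 11508 km = 1.151×10⁷ m.
Vis-viva: v² = μ(2/r − 1/a) = 3.986×10¹⁴ × (2.947×10⁻⁷ − 8.690×10⁻⁸) = 8.283×10⁷ m²/s².
v = 9101 m/s = 9.101 km/s.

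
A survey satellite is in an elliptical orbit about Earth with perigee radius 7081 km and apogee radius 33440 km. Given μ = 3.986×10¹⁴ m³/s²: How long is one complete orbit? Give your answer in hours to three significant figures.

Semi-major axis a = (r_p + r_a)/2 = (7081.0 + 33440)/2 = 20260 km = 2.026×10⁷ m.
By Kepler's third law T = 2π√(a³/μ) = 2π × 4.568×10³ = 2.870×10⁴ s.
= 7.972 hours.

T ≈ 7.97 hours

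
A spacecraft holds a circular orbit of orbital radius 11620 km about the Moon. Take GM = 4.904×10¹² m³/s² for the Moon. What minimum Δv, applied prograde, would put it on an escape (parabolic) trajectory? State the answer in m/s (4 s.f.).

Δv ≈ 269.1 m/s

r = 11620 km = 1.162×10⁷ m.
Circular speed v_c = √(μ/r) = 649.6 m/s.
Escape speed v_esc = √(2μ/r) = √2 × v_c = 918.7 m/s.
Δv = v_esc − v_c = 269.1 m/s.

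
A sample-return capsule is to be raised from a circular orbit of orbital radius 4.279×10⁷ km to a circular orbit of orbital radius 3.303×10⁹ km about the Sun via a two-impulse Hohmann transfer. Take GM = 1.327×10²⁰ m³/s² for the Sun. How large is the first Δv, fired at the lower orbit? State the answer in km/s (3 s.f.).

Δv ≈ 22.6 km/s

r₁ = 4.279×10⁷ km = 4.279×10¹⁰ m.
r₂ = 3.303×10⁹ km = 3.303×10¹² m.
Transfer ellipse a_t = (r₁ + r₂)/2 = 1.673×10¹² m.
At r₁: circular v_c1 = √(μ/r₁) = 55690 m/s; transfer-perihelion v_p = √[μ(2/r₁ − 1/a_t)] = 78250 m/s.
Δv₁ = v_p − v_c1 = 22560 m/s.
= 22.56 km/s.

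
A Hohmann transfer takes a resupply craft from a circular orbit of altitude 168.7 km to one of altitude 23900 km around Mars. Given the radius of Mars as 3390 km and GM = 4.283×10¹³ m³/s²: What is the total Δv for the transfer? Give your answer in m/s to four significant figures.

Δv_total ≈ 1796 m/s

r₁ = 3390 + 168.7 = 3558.7 km = 3.5587×10⁶ m.
r₂ = 3390 + 23900 = 27290 km = 2.7290×10⁷ m.
Transfer ellipse a_t = (r₁ + r₂)/2 = 1.542×10⁷ m.
At r₁: circular v_c1 = √(μ/r₁) = 3469 m/s; transfer-periapsis v_p = √[μ(2/r₁ − 1/a_t)] = 4615 m/s.
Δv₁ = v_p − v_c1 = 1145 m/s.
At r₂: circular v_c2 = √(μ/r₂) = 1253 m/s; transfer-apoapsis v_a = √[μ(2/r₂ − 1/a_t)] = 601.7 m/s.
Δv₂ = v_c2 − v_a = 651.0 m/s.
Total Δv = Δv₁ + Δv₂ = 1796 m/s.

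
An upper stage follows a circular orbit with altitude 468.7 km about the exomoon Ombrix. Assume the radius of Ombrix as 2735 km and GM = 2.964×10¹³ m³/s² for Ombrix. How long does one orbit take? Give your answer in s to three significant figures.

T ≈ 6620 s

r = 2735 + 468.7 = 3203.7 km = 3.2037×10⁶ m.
Kepler's third law: T = 2π√(r³/μ) = 2π√((3.204×10⁶)³ / 2.964×10¹³).
r³/μ = 1.109×10⁶ s², so T = 2π × 1.053×10³ = 6.618×10³ s.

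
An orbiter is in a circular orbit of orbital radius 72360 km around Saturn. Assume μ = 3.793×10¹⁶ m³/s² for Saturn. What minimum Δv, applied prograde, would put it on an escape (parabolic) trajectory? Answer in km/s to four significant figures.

Δv ≈ 9.483 km/s

r = 72360 km = 7.236×10⁷ m.
Circular speed v_c = √(μ/r) = 22900 m/s.
Escape speed v_esc = √(2μ/r) = √2 × v_c = 32380 m/s.
Δv = v_esc − v_c = 9483 m/s = 9.483 km/s.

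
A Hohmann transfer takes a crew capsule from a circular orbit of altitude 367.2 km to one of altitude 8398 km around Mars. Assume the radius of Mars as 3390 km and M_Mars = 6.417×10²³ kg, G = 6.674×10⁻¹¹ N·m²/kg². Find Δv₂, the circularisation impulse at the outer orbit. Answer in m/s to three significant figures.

Δv ≈ 581 m/s

μ = GM = 6.674×10⁻¹¹ × 6.417×10²³ = 4.283×10¹³ m³/s².
r₁ = 3390 + 367.2 = 3757.2 km = 3.7572×10⁶ m.
r₂ = 3390 + 8398 = 11788 km = 1.1788×10⁷ m.
Transfer ellipse a_t = (r₁ + r₂)/2 = 7.773×10⁶ m.
At r₁: circular v_c1 = √(μ/r₁) = 3376 m/s; transfer-periapsis v_p = √[μ(2/r₁ − 1/a_t)] = 4158 m/s.
At r₂: circular v_c2 = √(μ/r₂) = 1906 m/s; transfer-apoapsis v_a = √[μ(2/r₂ − 1/a_t)] = 1325 m/s.
Δv₂ = v_c2 − v_a = 580.9 m/s.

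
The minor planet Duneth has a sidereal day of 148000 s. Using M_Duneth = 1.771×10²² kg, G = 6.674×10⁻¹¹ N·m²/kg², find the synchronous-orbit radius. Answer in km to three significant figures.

μ = GM = 6.674×10⁻¹¹ × 1.771×10²² = 1.182×10¹² m³/s².
A synchronous orbit has period T, so by Kepler's third law a = (μT²/4π²)^(1/3).
μT²/4π² = 1.182×10¹² × (1.480×10⁵)² / 39.48 = 6.558×10²⁰ m³.
a = 8.688×10⁶ m = 8688.1 km.

r_sync ≈ 8690 km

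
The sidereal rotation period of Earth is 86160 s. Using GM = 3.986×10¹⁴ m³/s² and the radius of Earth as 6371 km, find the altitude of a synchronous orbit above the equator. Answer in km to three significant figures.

h_sync ≈ 35800 km

A synchronous orbit has period T, so by Kepler's third law a = (μT²/4π²)^(1/3).
μT²/4π² = 3.986×10¹⁴ × (8.616×10⁴)² / 39.48 = 7.495×10²² m³.
a = 4.216×10⁷ m = 42163 km.
Altitude h = a − R = 42163 − 6371 = 35792 km.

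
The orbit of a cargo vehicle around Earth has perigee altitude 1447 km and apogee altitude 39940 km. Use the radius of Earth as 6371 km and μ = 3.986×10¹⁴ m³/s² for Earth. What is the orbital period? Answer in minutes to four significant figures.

r_p = 6371 + 1447 = 7818.0 km = 7.8180×10⁶ m.
r_a = 6371 + 39940 = 46311 km = 4.6311×10⁷ m.
Semi-major axis a = (r_p + r_a)/2 = (7818.0 + 46311)/2 = 27064 km = 2.706×10⁷ m.
By Kepler's third law T = 2π√(a³/μ) = 2π × 7.052×10³ = 4.431×10⁴ s.
= 738.5 minutes.

T ≈ 738.5 minutes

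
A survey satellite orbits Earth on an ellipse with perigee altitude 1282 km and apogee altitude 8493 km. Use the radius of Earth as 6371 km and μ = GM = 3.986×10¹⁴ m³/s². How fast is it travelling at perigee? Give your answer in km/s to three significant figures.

v ≈ 8.29 km/s

r_p = 6371 + 1282 = 7653.0 km = 7.6530×10⁶ m.
r_a = 6371 + 8493 = 14864 km = 1.4864×10⁷ m.
Semi-major axis a = (r_p + r_a)/2 = 11258 km = 1.126×10⁷ m.
Vis-viva: v² = μ(2/r − 1/a) = 3.986×10¹⁴ × (2.613×10⁻⁷ − 8.882×10⁻⁸) = 6.876×10⁷ m²/s².
v = 8292 m/s = 8.292 km/s.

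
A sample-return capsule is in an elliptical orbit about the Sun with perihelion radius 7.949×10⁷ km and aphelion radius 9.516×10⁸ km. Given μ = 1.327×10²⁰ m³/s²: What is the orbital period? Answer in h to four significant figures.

Semi-major axis a = (r_p + r_a)/2 = (7.9490×10⁷ + 9.5160×10⁸)/2 = 5.1554×10⁸ km = 5.155×10¹¹ m.
By Kepler's third law T = 2π√(a³/μ) = 2π × 3.213×10⁷ = 2.019×10⁸ s.
= 56080 h.

T ≈ 56080 h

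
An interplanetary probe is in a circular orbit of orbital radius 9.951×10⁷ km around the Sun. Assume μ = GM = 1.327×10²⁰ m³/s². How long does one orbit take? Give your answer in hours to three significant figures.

T ≈ 4760 hours

r = 9.951×10⁷ km = 9.951×10¹⁰ m.
Kepler's third law: T = 2π√(r³/μ) = 2π√((9.951×10¹⁰)³ / 1.327×10²⁰).
r³/μ = 7.426×10¹² s², so T = 2π × 2.725×10⁶ = 1.712×10⁷ s.
Converting: 1.712×10⁷ s ÷ 3600 = 4756 hours.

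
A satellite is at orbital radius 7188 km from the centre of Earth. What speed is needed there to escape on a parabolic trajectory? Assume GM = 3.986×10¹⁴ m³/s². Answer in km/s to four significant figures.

v_esc ≈ 10.53 km/s

r = 7188 km = 7.188×10⁶ m.
Escape speed v_esc = √(2μ/r) = √(2 × 3.986×10¹⁴ / 7.188×10⁶) = √(1.109×10⁸) = 10530 m/s.
= 10.53 km/s.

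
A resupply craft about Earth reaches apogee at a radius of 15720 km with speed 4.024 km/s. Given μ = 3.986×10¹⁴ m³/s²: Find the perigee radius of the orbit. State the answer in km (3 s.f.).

perigee radius ≈ 7370 km

r_a = 1.572×10⁷ m.
Specific energy ε = v²/2 − μ/r = -1.726×10⁷ J/kg, so a = −μ/(2ε) = 1.155×10⁷ m.
The apsides satisfy r_p + r_a = 2a, so the perigee radius is 2a − r_a = 7.374×10⁶ m = 7373.9 km.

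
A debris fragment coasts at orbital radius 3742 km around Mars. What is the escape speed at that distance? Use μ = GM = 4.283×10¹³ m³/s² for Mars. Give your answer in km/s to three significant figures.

r = 3742 km = 3.742×10⁶ m.
Escape speed v_esc = √(2μ/r) = √(2 × 4.283×10¹³ / 3.742×10⁶) = √(2.289×10⁷) = 4785 m/s.
= 4.785 km/s.

v_esc ≈ 4.78 km/s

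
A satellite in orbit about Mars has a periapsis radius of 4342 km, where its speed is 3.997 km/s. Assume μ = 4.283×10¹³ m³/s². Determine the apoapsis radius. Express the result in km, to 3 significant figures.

apoapsis radius ≈ 18500 km

r_p = 4.342×10⁶ m.
Specific energy ε = v²/2 − μ/r = -1.876×10⁶ J/kg, so a = −μ/(2ε) = 1.141×10⁷ m.
The apsides satisfy r_p + r_a = 2a, so the apoapsis radius is 2a − r_p = 1.849×10⁷ m = 18487 km.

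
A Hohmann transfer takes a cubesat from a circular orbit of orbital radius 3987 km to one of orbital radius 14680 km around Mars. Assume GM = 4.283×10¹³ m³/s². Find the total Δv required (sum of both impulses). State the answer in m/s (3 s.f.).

Δv_total ≈ 1420 m/s

r₁ = 3987 km = 3.987×10⁶ m.
r₂ = 14680 km = 1.468×10⁷ m.
Transfer ellipse a_t = (r₁ + r₂)/2 = 9.334×10⁶ m.
At r₁: circular v_c1 = √(μ/r₁) = 3278 m/s; transfer-periapsis v_p = √[μ(2/r₁ − 1/a_t)] = 4110 m/s.
Δv₁ = v_p − v_c1 = 832.9 m/s.
At r₂: circular v_c2 = √(μ/r₂) = 1708 m/s; transfer-apoapsis v_a = √[μ(2/r₂ − 1/a_t)] = 1116 m/s.
Δv₂ = v_c2 − v_a = 591.7 m/s.
Total Δv = Δv₁ + Δv₂ = 1425 m/s.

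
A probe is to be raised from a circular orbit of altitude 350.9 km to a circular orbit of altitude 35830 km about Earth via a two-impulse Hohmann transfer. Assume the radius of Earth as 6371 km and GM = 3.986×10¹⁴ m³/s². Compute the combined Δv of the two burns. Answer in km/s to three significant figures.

Δv_total ≈ 3.88 km/s

r₁ = 6371 + 350.9 = 6721.9 km = 6.7219×10⁶ m.
r₂ = 6371 + 35830 = 42201 km = 4.2201×10⁷ m.
Transfer ellipse a_t = (r₁ + r₂)/2 = 2.446×10⁷ m.
At r₁: circular v_c1 = √(μ/r₁) = 7701 m/s; transfer-perigee v_p = √[μ(2/r₁ − 1/a_t)] = 10110 m/s.
Δv₁ = v_p − v_c1 = 2414 m/s.
At r₂: circular v_c2 = √(μ/r₂) = 3073 m/s; transfer-apogee v_a = √[μ(2/r₂ − 1/a_t)] = 1611 m/s.
Δv₂ = v_c2 − v_a = 1462 m/s.
Total Δv = Δv₁ + Δv₂ = 3876 m/s = 3.876 km/s.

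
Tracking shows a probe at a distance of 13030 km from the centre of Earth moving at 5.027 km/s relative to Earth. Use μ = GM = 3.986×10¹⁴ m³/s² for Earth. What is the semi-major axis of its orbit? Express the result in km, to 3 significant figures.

a ≈ 11100 km

r = 1.303×10⁷ m.
Specific orbital energy ε = v²/2 − μ/r = (5027)²/2 − 3.986×10¹⁴/1.303×10⁷ = -1.796×10⁷ J/kg.
Since ε = −μ/(2a), a = −μ/(2ε) = 1.110×10⁷ m = 11100 km.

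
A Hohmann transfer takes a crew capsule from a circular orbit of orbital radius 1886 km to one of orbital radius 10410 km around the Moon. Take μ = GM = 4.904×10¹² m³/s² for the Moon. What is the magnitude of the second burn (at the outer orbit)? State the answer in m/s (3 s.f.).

Δv ≈ 306 m/s

r₁ = 1886 km = 1.886×10⁶ m.
r₂ = 10410 km = 1.041×10⁷ m.
Transfer ellipse a_t = (r₁ + r₂)/2 = 6.148×10⁶ m.
At r₁: circular v_c1 = √(μ/r₁) = 1613 m/s; transfer-perilune v_p = √[μ(2/r₁ − 1/a_t)] = 2098 m/s.
At r₂: circular v_c2 = √(μ/r₂) = 686.4 m/s; transfer-apolune v_a = √[μ(2/r₂ − 1/a_t)] = 380.1 m/s.
Δv₂ = v_c2 − v_a = 306.2 m/s.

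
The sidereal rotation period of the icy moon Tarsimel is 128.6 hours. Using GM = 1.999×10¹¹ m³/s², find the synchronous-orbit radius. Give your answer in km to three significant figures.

T = 128.6 hours = 4.630×10⁵ s.
A synchronous orbit has period T, so by Kepler's third law a = (μT²/4π²)^(1/3).
μT²/4π² = 1.999×10¹¹ × (4.630×10⁵)² / 39.48 = 1.085×10²¹ m³.
a = 1.028×10⁷ m = 10277 km.

r_sync ≈ 10300 km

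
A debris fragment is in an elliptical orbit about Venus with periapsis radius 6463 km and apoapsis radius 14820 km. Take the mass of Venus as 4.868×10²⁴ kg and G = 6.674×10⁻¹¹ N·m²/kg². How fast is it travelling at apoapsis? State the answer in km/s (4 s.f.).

v ≈ 3.649 km/s

μ = GM = 6.674×10⁻¹¹ × 4.868×10²⁴ = 3.249×10¹⁴ m³/s².
Semi-major axis a = (r_p + r_a)/2 = 10642 km = 1.064×10⁷ m.
Vis-viva: v² = μ(2/r − 1/a) = 3.249×10¹⁴ × (1.350×10⁻⁷ − 9.397×10⁻⁸) = 1.331×10⁷ m²/s².
v = 3649 m/s = 3.649 km/s.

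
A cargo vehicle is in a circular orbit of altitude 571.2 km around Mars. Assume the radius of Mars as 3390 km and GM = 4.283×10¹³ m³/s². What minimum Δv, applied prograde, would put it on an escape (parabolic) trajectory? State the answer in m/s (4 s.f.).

r = 3390 + 571.2 = 3961.2 km = 3.9612×10⁶ m.
Circular speed v_c = √(μ/r) = 3288 m/s.
Escape speed v_esc = √(2μ/r) = √2 × v_c = 4650 m/s.
Δv = v_esc − v_c = 1362 m/s.

Δv ≈ 1362 m/s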